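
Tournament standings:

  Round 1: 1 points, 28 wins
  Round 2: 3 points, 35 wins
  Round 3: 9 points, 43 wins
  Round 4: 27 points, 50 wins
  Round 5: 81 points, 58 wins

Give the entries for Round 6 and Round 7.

Points: 1, 3, 9, 27, 81 → 243 → 729 (×3 each step).
Wins: 28, 35, 43, 50, 58 → 65 → 73 (alternating steps +7, +8, +7, +8, …).
So the next two rows are 243 points, 65 wins and 729 points, 73 wins.

243 points, 65 wins; 729 points, 73 wins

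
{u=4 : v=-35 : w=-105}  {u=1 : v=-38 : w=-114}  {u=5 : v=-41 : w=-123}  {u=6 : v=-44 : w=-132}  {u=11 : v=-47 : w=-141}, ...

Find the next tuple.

U: 4, 1, 5, 6, 11 → 17 (each term is the sum of the two before it).
V goes -35, -38, -41, -44, -47 → -50 (−3 each step).
W — always 3 × the v: -105, -114, -123, -132, -141 → -150.
Putting it together: {u=17 : v=-50 : w=-150}.

{u=17 : v=-50 : w=-150}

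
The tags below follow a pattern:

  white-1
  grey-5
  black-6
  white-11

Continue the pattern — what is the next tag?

For the shade, repeats white → grey → black: white, grey, black, white → grey.
Second component: 1, 5, 6, 11 → 17 (each term is the sum of the two before it).
Putting it together: grey-17.

grey-17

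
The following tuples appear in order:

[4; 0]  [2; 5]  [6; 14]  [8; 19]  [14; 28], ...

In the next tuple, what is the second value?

First value — each term is the sum of the two before it: 4, 2, 6, 8, 14 → 22.
Second value goes 0, 5, 14, 19, 28 → 33 (alternating steps +5, +9, +5, +9, …).

33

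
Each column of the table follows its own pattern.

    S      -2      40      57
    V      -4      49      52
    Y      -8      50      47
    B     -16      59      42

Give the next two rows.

Letter — letters move forward 3 places in the alphabet, wrapping Z→A: S, V, Y, B → E → H.
Second component goes -2, -4, -8, -16 → -32 → -64 (×2 each step).
Third component — alternating steps +9, +1, +9, +1, …: 40, 49, 50, 59 → 60 → 69.
Fourth component: −5 each step; 57, 52, 47, 42 → 37 → 32.
Putting the parts together: E  -32  60  37 and then H  -64  69  32.

E  -32  60  37; H  -64  69  32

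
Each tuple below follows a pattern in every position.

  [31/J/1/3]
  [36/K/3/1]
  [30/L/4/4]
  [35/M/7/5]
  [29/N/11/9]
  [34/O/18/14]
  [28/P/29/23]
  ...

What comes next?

First slot: alternating steps +5, −6, +5, −6, …; 31, 36, 30, 35, 29, 34, 28 → 33.
Letter — letters move forward 1 place in the alphabet: J, K, L, M, N, O, P → Q.
Third slot: each term is the sum of the two before it; 1, 3, 4, 7, 11, 18, 29 → 47.
Fourth slot: each term is the sum of the two before it; 3, 1, 4, 5, 9, 14, 23 → 37.
Combining the parts gives [33/Q/47/37].

[33/Q/47/37]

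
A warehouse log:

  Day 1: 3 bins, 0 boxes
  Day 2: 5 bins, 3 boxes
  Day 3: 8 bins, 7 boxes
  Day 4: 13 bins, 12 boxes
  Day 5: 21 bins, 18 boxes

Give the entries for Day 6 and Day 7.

Bins goes 3, 5, 8, 13, 21 → 34 → 55 (each term is the sum of the two before it).
Boxes: differences are 3, 4, 5, … (increasing by 1 each time); 0, 3, 7, 12, 18 → 25 → 33.
Putting the parts together: 34 bins, 25 boxes and then 55 bins, 33 boxes.

34 bins, 25 boxes; 55 bins, 33 boxes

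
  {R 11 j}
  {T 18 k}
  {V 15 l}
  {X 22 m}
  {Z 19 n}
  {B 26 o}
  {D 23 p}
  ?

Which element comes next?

{F 30 q}

First letter: letters move forward 2 places in the alphabet, wrapping Z→A, so R, T, V, X, Z, B, D → F.
Second part goes 11, 18, 15, 22, 19, 26, 23 → 30 (alternating steps +7, −3, +7, −3, …).
Second letter — letters move forward 1 place in the alphabet: j, k, l, m, n, o, p → q.
Putting it together: {F 30 q}.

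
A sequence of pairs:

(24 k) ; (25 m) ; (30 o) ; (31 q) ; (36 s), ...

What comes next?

For the first part, alternating steps +1, +5, +1, +5, …: 24, 25, 30, 31, 36 → 37.
Letter: letters move forward 2 places in the alphabet; k, m, o, q, s → u.
Putting it together: (37 u).

(37 u)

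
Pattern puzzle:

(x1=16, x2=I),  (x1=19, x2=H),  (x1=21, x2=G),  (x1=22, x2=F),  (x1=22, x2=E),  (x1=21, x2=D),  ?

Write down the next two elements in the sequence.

(x1=19, x2=C), (x1=16, x2=B)

X1 — differences are 3, 2, 1, … (decreasing by 1 each time): 16, 19, 21, 22, 22, 21 → 19 → 16.
X2: letters move back 1 place in the alphabet, so I, H, G, F, E, D → C → B.
Putting the parts together: (x1=19, x2=C) and then (x1=16, x2=B).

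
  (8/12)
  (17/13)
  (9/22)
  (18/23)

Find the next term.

(10/32)

First value: alternating steps +9, −8, +9, −8, …, so 8, 17, 9, 18 → 10.
Second value goes 12, 13, 22, 23 → 32 (alternating steps +1, +9, +1, +9, …).
So the next term is (10/32).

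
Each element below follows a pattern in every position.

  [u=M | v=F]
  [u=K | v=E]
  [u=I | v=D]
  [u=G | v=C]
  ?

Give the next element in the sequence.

[u=E | v=B]

U: letters move back 2 places in the alphabet, so M, K, I, G → E.
V — letters move back 1 place in the alphabet: F, E, D, C → B.
So the next element is [u=E | v=B].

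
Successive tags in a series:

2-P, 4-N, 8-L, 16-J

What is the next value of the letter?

H

Letter goes P, N, L, J → H (letters move back 2 places in the alphabet).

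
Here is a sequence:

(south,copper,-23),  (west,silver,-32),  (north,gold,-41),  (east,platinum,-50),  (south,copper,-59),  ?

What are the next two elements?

(west,silver,-68), (north,gold,-77)

Direction: south, west, north, east, south → west → north (repeats south → west → north → east).
Metal: repeats copper → silver → gold → platinum; copper, silver, gold, platinum, copper → silver → gold.
For the third coordinate, −9 each step: -23, -32, -41, -50, -59 → -68 → -77.
So the next two elements are (west,silver,-68) and (north,gold,-77).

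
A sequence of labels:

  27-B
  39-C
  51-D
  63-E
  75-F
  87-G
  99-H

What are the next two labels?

For the first component, +12 each step: 27, 39, 51, 63, 75, 87, 99 → 111 → 123.
Letter: letters move forward 1 place in the alphabet, so B, C, D, E, F, G, H → I → J.
So the next two labels are 111-I and 123-J.

111-I, 123-J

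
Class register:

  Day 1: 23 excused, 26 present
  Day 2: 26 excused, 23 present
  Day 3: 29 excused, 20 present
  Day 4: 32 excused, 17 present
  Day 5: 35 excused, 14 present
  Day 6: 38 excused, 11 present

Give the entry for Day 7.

41 excused, 8 present

Excused: 23, 26, 29, 32, 35, 38 → 41 (+3 each step).
Present — −3 each step: 26, 23, 20, 17, 14, 11 → 8.
Putting it together: 41 excused, 8 present.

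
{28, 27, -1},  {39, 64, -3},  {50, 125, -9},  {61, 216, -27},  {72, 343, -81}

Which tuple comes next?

First value — +11 each step: 28, 39, 50, 61, 72 → 83.
Second value — perfect cubes: 3³, 4³, 5³, …: 27, 64, 125, 216, 343 → 512.
For the third value, ×3 each step: -1, -3, -9, -27, -81 → -243.
Putting it together: {83, 512, -243}.

{83, 512, -243}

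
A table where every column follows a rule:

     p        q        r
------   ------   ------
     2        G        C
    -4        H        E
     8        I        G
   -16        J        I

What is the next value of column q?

K

Column p: ×(-2) each step; 2, -4, 8, -16 → 32.
For the column q, letters move forward 1 place in the alphabet: G, H, I, J → K.
Column r: C, E, G, I → K (letters move forward 2 places in the alphabet).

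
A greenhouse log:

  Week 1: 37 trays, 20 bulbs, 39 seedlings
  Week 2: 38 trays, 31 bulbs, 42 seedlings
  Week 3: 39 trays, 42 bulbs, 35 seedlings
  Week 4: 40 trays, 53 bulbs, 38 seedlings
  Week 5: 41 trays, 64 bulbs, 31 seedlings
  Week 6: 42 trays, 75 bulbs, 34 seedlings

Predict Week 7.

43 trays, 86 bulbs, 27 seedlings

Trays goes 37, 38, 39, 40, 41, 42 → 43 (+1 each step).
Bulbs — +11 each step: 20, 31, 42, 53, 64, 75 → 86.
Seedlings: alternating steps +3, −7, +3, −7, …, so 39, 42, 35, 38, 31, 34 → 27.
So the next record is 43 trays, 86 bulbs, 27 seedlings.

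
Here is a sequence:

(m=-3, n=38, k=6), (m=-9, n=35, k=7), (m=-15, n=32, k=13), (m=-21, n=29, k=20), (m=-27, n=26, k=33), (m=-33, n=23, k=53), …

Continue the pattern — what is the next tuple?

For the m, −6 each step: -3, -9, -15, -21, -27, -33 → -39.
N: 38, 35, 32, 29, 26, 23 → 20 (−3 each step).
K: each term is the sum of the two before it, so 6, 7, 13, 20, 33, 53 → 86.
Combining the parts gives (m=-39, n=20, k=86).

(m=-39, n=20, k=86)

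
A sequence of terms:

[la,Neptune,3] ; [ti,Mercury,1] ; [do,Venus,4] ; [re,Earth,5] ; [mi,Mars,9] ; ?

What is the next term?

Note: la, ti, do, re, mi → fa (runs through the solfège scale do→ti).
Planet: Neptune, Mercury, Venus, Earth, Mars → Jupiter (runs through the planets Mercury→Neptune).
For the third entry, each term is the sum of the two before it: 3, 1, 4, 5, 9 → 14.
Combining the parts gives [fa,Jupiter,14].

[fa,Jupiter,14]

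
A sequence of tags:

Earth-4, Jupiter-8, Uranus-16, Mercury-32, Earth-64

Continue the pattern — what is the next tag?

Jupiter-128

Planet goes Earth, Jupiter, Uranus, Mercury, Earth → Jupiter (repeats Earth → Jupiter → Uranus → Mercury).
Second component: 4, 8, 16, 32, 64 → 128 (×2 each step).
So the next tag is Jupiter-128.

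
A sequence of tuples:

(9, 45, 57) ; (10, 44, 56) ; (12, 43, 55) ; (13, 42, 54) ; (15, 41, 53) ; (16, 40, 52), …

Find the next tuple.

(18, 39, 51)

For the first part, alternating steps +1, +2, +1, +2, …: 9, 10, 12, 13, 15, 16 → 18.
Second part: −1 each step, so 45, 44, 43, 42, 41, 40 → 39.
For the third part, always 12 more than the second part: 57, 56, 55, 54, 53, 52 → 51.
Combining the parts gives (18, 39, 51).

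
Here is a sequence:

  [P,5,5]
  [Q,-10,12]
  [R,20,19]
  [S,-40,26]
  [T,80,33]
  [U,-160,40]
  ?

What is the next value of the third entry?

47

Third entry: 5, 12, 19, 26, 33, 40 → 47 (+7 each step).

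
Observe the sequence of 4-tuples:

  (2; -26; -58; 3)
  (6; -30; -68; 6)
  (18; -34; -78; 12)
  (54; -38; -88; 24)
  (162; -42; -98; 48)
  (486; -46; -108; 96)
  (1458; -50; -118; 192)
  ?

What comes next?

For the first component, ×3 each step: 2, 6, 18, 54, 162, 486, 1458 → 4374.
For the second component, −4 each step: -26, -30, -34, -38, -42, -46, -50 → -54.
For the third component, −10 each step: -58, -68, -78, -88, -98, -108, -118 → -128.
Fourth component — ×2 each step: 3, 6, 12, 24, 48, 96, 192 → 384.
Combining the parts gives (4374; -54; -128; 384).

(4374; -54; -128; 384)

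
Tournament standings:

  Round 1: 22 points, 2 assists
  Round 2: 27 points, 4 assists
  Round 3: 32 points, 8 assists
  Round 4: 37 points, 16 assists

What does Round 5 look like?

Points: 22, 27, 32, 37 → 42 (+5 each step).
Assists goes 2, 4, 8, 16 → 32 (×2 each step).
Putting it together: 42 points, 32 assists.

42 points, 32 assists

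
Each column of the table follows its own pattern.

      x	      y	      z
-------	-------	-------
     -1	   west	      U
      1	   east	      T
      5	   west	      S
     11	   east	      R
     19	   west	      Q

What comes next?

29  east  P

Column x: differences are 2, 4, 6, … (increasing by 2 each time), so -1, 1, 5, 11, 19 → 29.
Column y: alternates west ↔ east; west, east, west, east, west → east.
For the column z, letters move back 1 place in the alphabet: U, T, S, R, Q → P.
So the next line is 29  east  P.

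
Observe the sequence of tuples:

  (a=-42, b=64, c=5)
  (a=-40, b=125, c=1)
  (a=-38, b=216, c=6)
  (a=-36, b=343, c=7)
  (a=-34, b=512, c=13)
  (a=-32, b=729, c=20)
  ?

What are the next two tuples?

A goes -42, -40, -38, -36, -34, -32 → -30 → -28 (+2 each step).
B goes 64, 125, 216, 343, 512, 729 → 1000 → 1331 (perfect cubes: 4³, 5³, 6³, …).
C — each term is the sum of the two before it: 5, 1, 6, 7, 13, 20 → 33 → 53.
So the next two tuples are (a=-30, b=1000, c=33) and (a=-28, b=1331, c=53).

(a=-30, b=1000, c=33), (a=-28, b=1331, c=53)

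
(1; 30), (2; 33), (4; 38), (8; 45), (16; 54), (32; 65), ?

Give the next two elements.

(64; 78), (128; 93)

First part — ×2 each step: 1, 2, 4, 8, 16, 32 → 64 → 128.
Second part — differences are 3, 5, 7, … (increasing by 2 each time): 30, 33, 38, 45, 54, 65 → 78 → 93.
Putting the parts together: (64; 78) and then (128; 93).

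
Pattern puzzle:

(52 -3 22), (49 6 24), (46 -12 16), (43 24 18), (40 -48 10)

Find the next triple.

First part — −3 each step: 52, 49, 46, 43, 40 → 37.
Second part — ×(-2) each step: -3, 6, -12, 24, -48 → 96.
For the third part, alternating steps +2, −8, +2, −8, …: 22, 24, 16, 18, 10 → 12.
So the next triple is (37 96 12).

(37 96 12)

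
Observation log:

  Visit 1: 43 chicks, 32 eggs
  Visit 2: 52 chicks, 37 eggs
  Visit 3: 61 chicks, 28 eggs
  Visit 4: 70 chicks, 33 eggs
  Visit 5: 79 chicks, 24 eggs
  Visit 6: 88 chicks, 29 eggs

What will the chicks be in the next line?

Chicks goes 43, 52, 61, 70, 79, 88 → 97 (+9 each step).

97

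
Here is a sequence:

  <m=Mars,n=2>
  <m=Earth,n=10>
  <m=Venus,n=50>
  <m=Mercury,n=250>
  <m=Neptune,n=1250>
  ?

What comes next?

<m=Uranus,n=6250>

M goes Mars, Earth, Venus, Mercury, Neptune → Uranus (runs backward through the planets Mercury→Neptune).
N — ×5 each step: 2, 10, 50, 250, 1250 → 6250.
Combining the parts gives <m=Uranus,n=6250>.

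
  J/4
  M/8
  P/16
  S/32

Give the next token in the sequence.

Letter goes J, M, P, S → V (letters move forward 3 places in the alphabet).
Second component: 4, 8, 16, 32 → 64 (×2 each step).
So the next token is V/64.

V/64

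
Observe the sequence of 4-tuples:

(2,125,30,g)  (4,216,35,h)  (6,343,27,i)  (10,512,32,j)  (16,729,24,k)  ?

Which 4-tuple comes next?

First value: 2, 4, 6, 10, 16 → 26 (each term is the sum of the two before it).
Second value: perfect cubes: 5³, 6³, 7³, …; 125, 216, 343, 512, 729 → 1000.
Third value: 30, 35, 27, 32, 24 → 29 (alternating steps +5, −8, +5, −8, …).
Letter goes g, h, i, j, k → l (letters move forward 1 place in the alphabet).
Putting it together: (26,1000,29,l).

(26,1000,29,l)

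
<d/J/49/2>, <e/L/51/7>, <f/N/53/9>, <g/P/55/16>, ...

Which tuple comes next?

First letter: letters move forward 1 place in the alphabet, so d, e, f, g → h.
Second letter goes J, L, N, P → R (letters move forward 2 places in the alphabet).
Third entry: +2 each step, so 49, 51, 53, 55 → 57.
Fourth entry: each term is the sum of the two before it, so 2, 7, 9, 16 → 25.
Combining the parts gives <h/R/57/25>.

<h/R/57/25>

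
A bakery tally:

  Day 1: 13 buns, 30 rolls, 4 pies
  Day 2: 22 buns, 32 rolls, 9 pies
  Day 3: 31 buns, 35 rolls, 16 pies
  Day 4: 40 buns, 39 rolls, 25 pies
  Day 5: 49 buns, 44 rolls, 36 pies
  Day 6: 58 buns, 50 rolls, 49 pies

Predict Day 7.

Buns: +9 each step; 13, 22, 31, 40, 49, 58 → 67.
Rolls: differences are 2, 3, 4, … (increasing by 1 each time); 30, 32, 35, 39, 44, 50 → 57.
Pies goes 4, 9, 16, 25, 36, 49 → 64 (perfect squares: 2², 3², 4², …).
Putting it together: 67 buns, 57 rolls, 64 pies.

67 buns, 57 rolls, 64 pies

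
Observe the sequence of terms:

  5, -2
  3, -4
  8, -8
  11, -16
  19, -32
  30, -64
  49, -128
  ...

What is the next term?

79, -256

First slot: each term is the sum of the two before it; 5, 3, 8, 11, 19, 30, 49 → 79.
For the second slot, ×2 each step: -2, -4, -8, -16, -32, -64, -128 → -256.
Combining the parts gives 79, -256.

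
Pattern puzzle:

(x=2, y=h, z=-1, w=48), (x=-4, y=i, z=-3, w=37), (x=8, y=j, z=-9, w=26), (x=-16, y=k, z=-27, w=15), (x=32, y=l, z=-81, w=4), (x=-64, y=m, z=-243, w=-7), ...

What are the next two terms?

(x=128, y=n, z=-729, w=-18), (x=-256, y=o, z=-2187, w=-29)

X: ×(-2) each step, so 2, -4, 8, -16, 32, -64 → 128 → -256.
Y: letters move forward 1 place in the alphabet; h, i, j, k, l, m → n → o.
Z goes -1, -3, -9, -27, -81, -243 → -729 → -2187 (×3 each step).
W: −11 each step; 48, 37, 26, 15, 4, -7 → -18 → -29.
So the next two terms are (x=128, y=n, z=-729, w=-18) and (x=-256, y=o, z=-2187, w=-29).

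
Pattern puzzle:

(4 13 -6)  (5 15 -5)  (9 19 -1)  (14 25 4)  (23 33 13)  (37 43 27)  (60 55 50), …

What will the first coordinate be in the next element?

97

First coordinate: each term is the sum of the two before it, so 4, 5, 9, 14, 23, 37, 60 → 97.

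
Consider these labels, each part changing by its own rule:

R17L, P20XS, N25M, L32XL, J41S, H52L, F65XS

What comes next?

D80M

Letter: letters move back 2 places in the alphabet; R, P, N, L, J, H, F → D.
For the second component, differences are 3, 5, 7, … (increasing by 2 each time): 17, 20, 25, 32, 41, 52, 65 → 80.
Size: L, XS, M, XL, S, L, XS → M (repeats L → XS → M → XL → S).
Putting it together: D80M.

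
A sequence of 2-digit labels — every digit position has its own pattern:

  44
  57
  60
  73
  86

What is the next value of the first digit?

First digit: +1 each step, mod 10, so 4, 5, 6, 7, 8 → 9.
For the second digit, +3 each step, mod 10: 4, 7, 0, 3, 6 → 9.

9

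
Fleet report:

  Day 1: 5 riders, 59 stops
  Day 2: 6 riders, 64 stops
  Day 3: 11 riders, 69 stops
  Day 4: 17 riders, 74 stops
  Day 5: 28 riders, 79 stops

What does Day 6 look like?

Riders: each term is the sum of the two before it; 5, 6, 11, 17, 28 → 45.
Stops: +5 each step; 59, 64, 69, 74, 79 → 84.
Combining the parts gives 45 riders, 84 stops.

45 riders, 84 stops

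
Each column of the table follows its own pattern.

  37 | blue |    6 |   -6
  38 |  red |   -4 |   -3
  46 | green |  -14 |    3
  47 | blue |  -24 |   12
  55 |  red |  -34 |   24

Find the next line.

56  green  -44  39

For the first component, alternating steps +1, +8, +1, +8, …: 37, 38, 46, 47, 55 → 56.
Colour goes blue, red, green, blue, red → green (repeats blue → red → green).
Third component — −10 each step: 6, -4, -14, -24, -34 → -44.
Fourth component goes -6, -3, 3, 12, 24 → 39 (differences are 3, 6, 9, … (increasing by 3 each time)).
Combining the parts gives 56  green  -44  39.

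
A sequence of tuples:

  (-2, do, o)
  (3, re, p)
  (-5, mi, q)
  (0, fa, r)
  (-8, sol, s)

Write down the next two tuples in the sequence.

(-3, la, t), (-11, ti, u)

First entry: alternating steps +5, −8, +5, −8, …, so -2, 3, -5, 0, -8 → -3 → -11.
Note: runs through the solfège scale do→ti, so do, re, mi, fa, sol → la → ti.
Letter: letters move forward 1 place in the alphabet; o, p, q, r, s → t → u.
So the next two tuples are (-3, la, t) and (-11, ti, u).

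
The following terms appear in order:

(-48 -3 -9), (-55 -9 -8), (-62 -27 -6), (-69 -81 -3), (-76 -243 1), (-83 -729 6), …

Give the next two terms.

First coordinate: −7 each step, so -48, -55, -62, -69, -76, -83 → -90 → -97.
Second coordinate goes -3, -9, -27, -81, -243, -729 → -2187 → -6561 (×3 each step).
Third coordinate: differences are 1, 2, 3, … (increasing by 1 each time); -9, -8, -6, -3, 1, 6 → 12 → 19.
Putting the parts together: (-90 -2187 12) and then (-97 -6561 19).

(-90 -2187 12), (-97 -6561 19)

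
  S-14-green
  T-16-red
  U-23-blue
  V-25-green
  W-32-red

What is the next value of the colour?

blue

Letter — letters move forward 1 place in the alphabet: S, T, U, V, W → X.
For the second component, alternating steps +2, +7, +2, +7, …: 14, 16, 23, 25, 32 → 34.
Colour goes green, red, blue, green, red → blue (repeats green → red → blue).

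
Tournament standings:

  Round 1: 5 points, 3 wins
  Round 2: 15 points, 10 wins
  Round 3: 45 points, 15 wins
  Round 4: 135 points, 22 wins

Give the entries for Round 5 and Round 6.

Points: ×3 each step, so 5, 15, 45, 135 → 405 → 1215.
Wins: 3, 10, 15, 22 → 27 → 34 (alternating steps +7, +5, +7, +5, …).
Putting the parts together: 405 points, 27 wins and then 1215 points, 34 wins.

405 points, 27 wins; 1215 points, 34 wins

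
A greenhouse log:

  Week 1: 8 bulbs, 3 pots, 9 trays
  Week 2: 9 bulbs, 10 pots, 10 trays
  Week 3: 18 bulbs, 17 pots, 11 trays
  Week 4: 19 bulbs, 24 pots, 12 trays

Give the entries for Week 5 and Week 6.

28 bulbs, 31 pots, 13 trays; 29 bulbs, 38 pots, 14 trays

For the bulbs, alternating steps +1, +9, +1, +9, …: 8, 9, 18, 19 → 28 → 29.
Pots — +7 each step: 3, 10, 17, 24 → 31 → 38.
Trays: 9, 10, 11, 12 → 13 → 14 (+1 each step).
So the next two records are 28 bulbs, 31 pots, 13 trays and 29 bulbs, 38 pots, 14 trays.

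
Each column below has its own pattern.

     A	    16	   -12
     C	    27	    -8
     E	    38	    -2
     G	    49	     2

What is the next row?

Letter: A, C, E, G → I (letters move forward 2 places in the alphabet).
Second component goes 16, 27, 38, 49 → 60 (+11 each step).
For the third component, alternating steps +4, +6, +4, +6, …: -12, -8, -2, 2 → 8.
So the next row is I  60  8.

I  60  8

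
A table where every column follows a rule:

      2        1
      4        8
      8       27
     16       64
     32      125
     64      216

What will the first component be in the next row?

128

First component: ×2 each step, so 2, 4, 8, 16, 32, 64 → 128.
Second component — perfect cubes: 1³, 2³, 3³, …: 1, 8, 27, 64, 125, 216 → 343.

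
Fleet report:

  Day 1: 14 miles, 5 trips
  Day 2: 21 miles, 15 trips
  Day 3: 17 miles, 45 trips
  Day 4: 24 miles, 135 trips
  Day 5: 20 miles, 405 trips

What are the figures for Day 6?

27 miles, 1215 trips

Miles: alternating steps +7, −4, +7, −4, …, so 14, 21, 17, 24, 20 → 27.
Trips: ×3 each step, so 5, 15, 45, 135, 405 → 1215.
Combining the parts gives 27 miles, 1215 trips.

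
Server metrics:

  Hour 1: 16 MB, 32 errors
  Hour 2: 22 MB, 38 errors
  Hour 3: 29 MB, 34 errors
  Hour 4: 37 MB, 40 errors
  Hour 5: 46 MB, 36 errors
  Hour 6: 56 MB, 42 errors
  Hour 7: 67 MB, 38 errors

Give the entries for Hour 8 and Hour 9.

79 MB, 44 errors; 92 MB, 40 errors

MB: 16, 22, 29, 37, 46, 56, 67 → 79 → 92 (differences are 6, 7, 8, … (increasing by 1 each time)).
Errors: 32, 38, 34, 40, 36, 42, 38 → 44 → 40 (alternating steps +6, −4, +6, −4, …).
Putting the parts together: 79 MB, 44 errors and then 92 MB, 40 errors.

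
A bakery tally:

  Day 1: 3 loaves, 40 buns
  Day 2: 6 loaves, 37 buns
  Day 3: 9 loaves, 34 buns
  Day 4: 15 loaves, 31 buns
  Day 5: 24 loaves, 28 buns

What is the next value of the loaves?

Loaves: each term is the sum of the two before it, so 3, 6, 9, 15, 24 → 39.
Buns: −3 each step; 40, 37, 34, 31, 28 → 25.

39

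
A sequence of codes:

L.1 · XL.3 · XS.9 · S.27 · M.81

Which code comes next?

L.243

Size: runs through clothing sizes XS→XL, so L, XL, XS, S, M → L.
Second component goes 1, 3, 9, 27, 81 → 243 (×3 each step).
So the next code is L.243.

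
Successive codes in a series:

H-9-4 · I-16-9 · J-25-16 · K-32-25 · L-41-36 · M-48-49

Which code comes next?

N-57-64

Letter: H, I, J, K, L, M → N (letters move forward 1 place in the alphabet).
Second component: alternating steps +7, +9, +7, +9, …; 9, 16, 25, 32, 41, 48 → 57.
Third component — perfect squares: 2², 3², 4², …: 4, 9, 16, 25, 36, 49 → 64.
Combining the parts gives N-57-64.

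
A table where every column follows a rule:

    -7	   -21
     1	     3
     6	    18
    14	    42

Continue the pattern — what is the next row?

19  57

For the first component, alternating steps +8, +5, +8, +5, …: -7, 1, 6, 14 → 19.
For the second component, always 3 × the first component: -21, 3, 18, 42 → 57.
Combining the parts gives 19  57.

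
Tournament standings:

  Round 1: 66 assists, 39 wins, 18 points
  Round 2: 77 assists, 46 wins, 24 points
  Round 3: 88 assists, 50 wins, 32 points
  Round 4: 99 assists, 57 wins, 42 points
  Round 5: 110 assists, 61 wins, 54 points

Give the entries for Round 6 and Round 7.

121 assists, 68 wins, 68 points; 132 assists, 72 wins, 84 points

Assists: 66, 77, 88, 99, 110 → 121 → 132 (+11 each step).
Wins goes 39, 46, 50, 57, 61 → 68 → 72 (alternating steps +7, +4, +7, +4, …).
Points: differences are 6, 8, 10, … (increasing by 2 each time); 18, 24, 32, 42, 54 → 68 → 84.
So the next two lines are 121 assists, 68 wins, 68 points and 132 assists, 72 wins, 84 points.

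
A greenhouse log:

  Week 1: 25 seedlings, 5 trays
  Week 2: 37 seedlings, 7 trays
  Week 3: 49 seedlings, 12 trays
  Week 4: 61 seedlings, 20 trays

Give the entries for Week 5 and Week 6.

73 seedlings, 31 trays; 85 seedlings, 45 trays

Seedlings: +12 each step; 25, 37, 49, 61 → 73 → 85.
For the trays, differences are 2, 5, 8, … (increasing by 3 each time): 5, 7, 12, 20 → 31 → 45.
So the next two records are 73 seedlings, 31 trays and 85 seedlings, 45 trays.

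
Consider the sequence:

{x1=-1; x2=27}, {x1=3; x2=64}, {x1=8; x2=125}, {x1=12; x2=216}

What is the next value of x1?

17

X1: alternating steps +4, +5, +4, +5, …; -1, 3, 8, 12 → 17.
For the x2, perfect cubes: 3³, 4³, 5³, …: 27, 64, 125, 216 → 343.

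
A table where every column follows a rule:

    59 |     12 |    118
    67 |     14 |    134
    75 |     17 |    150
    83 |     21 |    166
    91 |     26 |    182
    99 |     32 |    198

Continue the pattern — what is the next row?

First component: +8 each step; 59, 67, 75, 83, 91, 99 → 107.
Second component — differences are 2, 3, 4, … (increasing by 1 each time): 12, 14, 17, 21, 26, 32 → 39.
Third component: always 2 × the first component; 118, 134, 150, 166, 182, 198 → 214.
Combining the parts gives 107  39  214.

107  39  214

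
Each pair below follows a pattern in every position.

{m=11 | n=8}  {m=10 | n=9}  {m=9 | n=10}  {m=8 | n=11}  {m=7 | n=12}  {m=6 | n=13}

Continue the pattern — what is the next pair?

{m=5 | n=14}

M: −1 each step, so 11, 10, 9, 8, 7, 6 → 5.
N — together with the m always sums to 19: 8, 9, 10, 11, 12, 13 → 14.
Combining the parts gives {m=5 | n=14}.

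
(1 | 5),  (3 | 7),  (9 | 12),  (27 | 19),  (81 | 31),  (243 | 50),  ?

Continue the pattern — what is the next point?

First value — ×3 each step: 1, 3, 9, 27, 81, 243 → 729.
Second value: each term is the sum of the two before it, so 5, 7, 12, 19, 31, 50 → 81.
Putting it together: (729 | 81).

(729 | 81)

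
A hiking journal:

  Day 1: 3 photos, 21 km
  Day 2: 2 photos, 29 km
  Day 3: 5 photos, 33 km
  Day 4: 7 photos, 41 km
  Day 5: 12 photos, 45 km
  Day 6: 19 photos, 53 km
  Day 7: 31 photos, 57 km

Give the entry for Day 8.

50 photos, 65 km

Photos: 3, 2, 5, 7, 12, 19, 31 → 50 (each term is the sum of the two before it).
Km: 21, 29, 33, 41, 45, 53, 57 → 65 (alternating steps +8, +4, +8, +4, …).
Combining the parts gives 50 photos, 65 km.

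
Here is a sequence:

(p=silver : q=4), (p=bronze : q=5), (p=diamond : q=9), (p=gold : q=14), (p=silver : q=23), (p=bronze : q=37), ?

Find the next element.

For the p, repeats silver → bronze → diamond → gold: silver, bronze, diamond, gold, silver, bronze → diamond.
Q: each term is the sum of the two before it; 4, 5, 9, 14, 23, 37 → 60.
So the next element is (p=diamond : q=60).

(p=diamond : q=60)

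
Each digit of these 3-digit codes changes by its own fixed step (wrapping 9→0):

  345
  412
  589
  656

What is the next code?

First digit: +1 each step, mod 10, so 3, 4, 5, 6 → 7.
For the second digit, −3 each step, mod 10: 4, 1, 8, 5 → 2.
Third digit: −3 each step, mod 10, so 5, 2, 9, 6 → 3.
Combining the parts gives 723.

723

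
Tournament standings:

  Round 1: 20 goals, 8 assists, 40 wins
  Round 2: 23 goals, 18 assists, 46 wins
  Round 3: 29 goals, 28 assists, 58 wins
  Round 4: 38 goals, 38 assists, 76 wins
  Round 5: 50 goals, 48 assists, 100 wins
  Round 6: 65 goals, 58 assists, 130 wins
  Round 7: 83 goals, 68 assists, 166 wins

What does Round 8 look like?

Goals: differences are 3, 6, 9, … (increasing by 3 each time); 20, 23, 29, 38, 50, 65, 83 → 104.
Assists: +10 each step; 8, 18, 28, 38, 48, 58, 68 → 78.
Wins: always 2 × the goals; 40, 46, 58, 76, 100, 130, 166 → 208.
Combining the parts gives 104 goals, 78 assists, 208 wins.

104 goals, 78 assists, 208 wins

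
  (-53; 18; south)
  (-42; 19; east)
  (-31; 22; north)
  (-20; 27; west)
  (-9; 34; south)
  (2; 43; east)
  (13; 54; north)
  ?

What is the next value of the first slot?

For the first slot, +11 each step: -53, -42, -31, -20, -9, 2, 13 → 24.

24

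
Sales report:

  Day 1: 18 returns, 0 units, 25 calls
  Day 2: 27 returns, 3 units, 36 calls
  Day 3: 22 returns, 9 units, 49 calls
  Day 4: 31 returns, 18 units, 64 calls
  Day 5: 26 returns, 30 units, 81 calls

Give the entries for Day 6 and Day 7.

35 returns, 45 units, 100 calls; 30 returns, 63 units, 121 calls

Returns goes 18, 27, 22, 31, 26 → 35 → 30 (alternating steps +9, −5, +9, −5, …).
Units goes 0, 3, 9, 18, 30 → 45 → 63 (differences are 3, 6, 9, … (increasing by 3 each time)).
Calls: perfect squares: 5², 6², 7², …, so 25, 36, 49, 64, 81 → 100 → 121.
So the next two lines are 35 returns, 45 units, 100 calls and 30 returns, 63 units, 121 calls.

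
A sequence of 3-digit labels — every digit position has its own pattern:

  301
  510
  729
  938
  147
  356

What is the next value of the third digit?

Third digit: −1 each step, mod 10; 1, 0, 9, 8, 7, 6 → 5.

5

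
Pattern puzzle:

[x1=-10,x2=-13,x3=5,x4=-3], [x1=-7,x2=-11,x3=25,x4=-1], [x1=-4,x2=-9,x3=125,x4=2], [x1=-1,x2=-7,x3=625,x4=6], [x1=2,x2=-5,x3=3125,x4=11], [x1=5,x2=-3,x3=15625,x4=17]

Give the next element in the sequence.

[x1=8,x2=-1,x3=78125,x4=24]

X1: +3 each step, so -10, -7, -4, -1, 2, 5 → 8.
X2 — +2 each step: -13, -11, -9, -7, -5, -3 → -1.
X3: ×5 each step, so 5, 25, 125, 625, 3125, 15625 → 78125.
X4: differences are 2, 3, 4, … (increasing by 1 each time); -3, -1, 2, 6, 11, 17 → 24.
Combining the parts gives [x1=8,x2=-1,x3=78125,x4=24].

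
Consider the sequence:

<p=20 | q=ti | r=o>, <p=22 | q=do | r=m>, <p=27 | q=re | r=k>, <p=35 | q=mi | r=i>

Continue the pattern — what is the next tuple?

P: differences are 2, 5, 8, … (increasing by 3 each time), so 20, 22, 27, 35 → 46.
Q goes ti, do, re, mi → fa (runs through the solfège scale do→ti).
R: letters move back 2 places in the alphabet, so o, m, k, i → g.
Combining the parts gives <p=46 | q=fa | r=g>.

<p=46 | q=fa | r=g>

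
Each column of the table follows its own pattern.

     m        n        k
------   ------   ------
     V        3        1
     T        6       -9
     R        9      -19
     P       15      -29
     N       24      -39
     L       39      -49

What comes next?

Column m: V, T, R, P, N, L → J (letters move back 2 places in the alphabet).
For the column n, each term is the sum of the two before it: 3, 6, 9, 15, 24, 39 → 63.
Column k goes 1, -9, -19, -29, -39, -49 → -59 (−10 each step).
So the next row is J  63  -59.

J  63  -59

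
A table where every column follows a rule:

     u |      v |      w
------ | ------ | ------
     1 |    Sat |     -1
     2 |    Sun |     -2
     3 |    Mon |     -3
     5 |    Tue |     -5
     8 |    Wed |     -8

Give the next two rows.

Column u — each term is the sum of the two before it: 1, 2, 3, 5, 8 → 13 → 21.
Column v: runs through the weekdays Mon→Sun; Sat, Sun, Mon, Tue, Wed → Thu → Fri.
Column w: always the negative of the column u, so -1, -2, -3, -5, -8 → -13 → -21.
So the next two rows are 13  Thu  -13 and 21  Fri  -21.

13  Thu  -13; 21  Fri  -21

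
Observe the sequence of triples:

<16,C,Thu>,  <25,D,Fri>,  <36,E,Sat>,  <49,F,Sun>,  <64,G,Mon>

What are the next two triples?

<81,H,Tue>, <100,I,Wed>

First coordinate — perfect squares: 4², 5², 6², …: 16, 25, 36, 49, 64 → 81 → 100.
Letter: letters move forward 1 place in the alphabet, so C, D, E, F, G → H → I.
Day: runs through the weekdays Mon→Sun; Thu, Fri, Sat, Sun, Mon → Tue → Wed.
Putting the parts together: <81,H,Tue> and then <100,I,Wed>.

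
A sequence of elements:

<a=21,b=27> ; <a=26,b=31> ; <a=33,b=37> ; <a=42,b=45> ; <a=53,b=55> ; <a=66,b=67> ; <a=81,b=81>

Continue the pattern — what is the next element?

<a=98,b=97>

A: 21, 26, 33, 42, 53, 66, 81 → 98 (differences are 5, 7, 9, … (increasing by 2 each time)).
For the b, differences are 4, 6, 8, … (increasing by 2 each time): 27, 31, 37, 45, 55, 67, 81 → 97.
Combining the parts gives <a=98,b=97>.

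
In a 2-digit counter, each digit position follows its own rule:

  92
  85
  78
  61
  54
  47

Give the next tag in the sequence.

First digit: 9, 8, 7, 6, 5, 4 → 3 (−1 each step, mod 10).
For the second digit, +3 each step, mod 10: 2, 5, 8, 1, 4, 7 → 0.
Combining the parts gives 30.

30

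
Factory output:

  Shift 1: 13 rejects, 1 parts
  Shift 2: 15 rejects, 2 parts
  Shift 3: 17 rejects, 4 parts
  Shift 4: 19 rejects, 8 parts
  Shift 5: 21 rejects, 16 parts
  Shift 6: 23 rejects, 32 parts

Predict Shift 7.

Rejects — +2 each step: 13, 15, 17, 19, 21, 23 → 25.
Parts: ×2 each step; 1, 2, 4, 8, 16, 32 → 64.
Combining the parts gives 25 rejects, 64 parts.

25 rejects, 64 parts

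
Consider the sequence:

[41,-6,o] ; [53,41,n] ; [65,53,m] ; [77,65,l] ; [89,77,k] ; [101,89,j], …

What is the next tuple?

[113,101,i]

For the first value, +12 each step: 41, 53, 65, 77, 89, 101 → 113.
For the second value, always the previous value of the first value: -6, 41, 53, 65, 77, 89 → 101.
For the letter, letters move back 1 place in the alphabet: o, n, m, l, k, j → i.
Putting it together: [113,101,i].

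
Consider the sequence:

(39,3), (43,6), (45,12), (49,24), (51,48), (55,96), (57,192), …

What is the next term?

First component: alternating steps +4, +2, +4, +2, …, so 39, 43, 45, 49, 51, 55, 57 → 61.
Second component — ×2 each step: 3, 6, 12, 24, 48, 96, 192 → 384.
Putting it together: (61,384).

(61,384)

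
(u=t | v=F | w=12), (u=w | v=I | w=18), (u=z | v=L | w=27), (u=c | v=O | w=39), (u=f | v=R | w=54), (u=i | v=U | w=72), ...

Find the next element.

For the u, letters move forward 3 places in the alphabet, wrapping Z→A: t, w, z, c, f, i → l.
V goes F, I, L, O, R, U → X (letters move forward 3 places in the alphabet).
W: 12, 18, 27, 39, 54, 72 → 93 (differences are 6, 9, 12, … (increasing by 3 each time)).
Combining the parts gives (u=l | v=X | w=93).

(u=l | v=X | w=93)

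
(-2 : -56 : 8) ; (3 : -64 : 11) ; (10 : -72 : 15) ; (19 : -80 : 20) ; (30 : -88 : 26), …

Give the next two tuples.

(43 : -96 : 33), (58 : -104 : 41)

For the first value, differences are 5, 7, 9, … (increasing by 2 each time): -2, 3, 10, 19, 30 → 43 → 58.
Second value: −8 each step, so -56, -64, -72, -80, -88 → -96 → -104.
Third value: differences are 3, 4, 5, … (increasing by 1 each time); 8, 11, 15, 20, 26 → 33 → 41.
So the next two tuples are (43 : -96 : 33) and (58 : -104 : 41).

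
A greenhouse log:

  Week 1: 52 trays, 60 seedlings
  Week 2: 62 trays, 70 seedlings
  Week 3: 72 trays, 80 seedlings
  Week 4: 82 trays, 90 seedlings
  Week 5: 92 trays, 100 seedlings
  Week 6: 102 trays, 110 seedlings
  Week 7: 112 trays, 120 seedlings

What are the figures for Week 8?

Trays — +10 each step: 52, 62, 72, 82, 92, 102, 112 → 122.
Seedlings — always 8 more than the trays: 60, 70, 80, 90, 100, 110, 120 → 130.
So the next record is 122 trays, 130 seedlings.

122 trays, 130 seedlings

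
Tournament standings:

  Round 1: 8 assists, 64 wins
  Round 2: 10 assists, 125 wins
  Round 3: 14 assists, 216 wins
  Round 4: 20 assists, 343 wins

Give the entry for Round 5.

28 assists, 512 wins

Assists: differences are 2, 4, 6, … (increasing by 2 each time), so 8, 10, 14, 20 → 28.
Wins — perfect cubes: 4³, 5³, 6³, …: 64, 125, 216, 343 → 512.
Putting it together: 28 assists, 512 wins.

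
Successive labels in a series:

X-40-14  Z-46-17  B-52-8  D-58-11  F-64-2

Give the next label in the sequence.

H-70-5

Letter: X, Z, B, D, F → H (letters move forward 2 places in the alphabet, wrapping Z→A).
Second component — +6 each step: 40, 46, 52, 58, 64 → 70.
Third component: alternating steps +3, −9, +3, −9, …, so 14, 17, 8, 11, 2 → 5.
Combining the parts gives H-70-5.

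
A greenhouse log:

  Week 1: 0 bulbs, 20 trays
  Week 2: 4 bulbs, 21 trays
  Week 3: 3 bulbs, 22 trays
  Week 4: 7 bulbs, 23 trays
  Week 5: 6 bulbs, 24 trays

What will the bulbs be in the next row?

10

Bulbs — alternating steps +4, −1, +4, −1, …: 0, 4, 3, 7, 6 → 10.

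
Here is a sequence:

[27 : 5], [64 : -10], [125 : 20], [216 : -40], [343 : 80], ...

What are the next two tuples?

[512 : -160], [729 : 320]

First component goes 27, 64, 125, 216, 343 → 512 → 729 (perfect cubes: 3³, 4³, 5³, …).
Second component: ×(-2) each step, so 5, -10, 20, -40, 80 → -160 → 320.
So the next two tuples are [512 : -160] and [729 : 320].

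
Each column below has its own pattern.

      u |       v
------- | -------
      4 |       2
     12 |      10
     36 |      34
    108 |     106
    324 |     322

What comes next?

972  970

Column u goes 4, 12, 36, 108, 324 → 972 (×3 each step).
Column v: 2, 10, 34, 106, 322 → 970 (always 2 less than the column u).
So the next line is 972  970.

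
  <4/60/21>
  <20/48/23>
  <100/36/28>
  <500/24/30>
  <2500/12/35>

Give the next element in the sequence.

First entry goes 4, 20, 100, 500, 2500 → 12500 (×5 each step).
Second entry goes 60, 48, 36, 24, 12 → 0 (−12 each step).
Third entry: alternating steps +2, +5, +2, +5, …; 21, 23, 28, 30, 35 → 37.
So the next element is <12500/0/37>.

<12500/0/37>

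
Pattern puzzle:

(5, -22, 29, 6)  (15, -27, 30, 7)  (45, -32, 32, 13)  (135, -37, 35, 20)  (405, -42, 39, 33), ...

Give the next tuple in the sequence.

(1215, -47, 44, 53)

First entry goes 5, 15, 45, 135, 405 → 1215 (×3 each step).
Second entry: −5 each step, so -22, -27, -32, -37, -42 → -47.
Third entry: differences are 1, 2, 3, … (increasing by 1 each time), so 29, 30, 32, 35, 39 → 44.
Fourth entry: 6, 7, 13, 20, 33 → 53 (each term is the sum of the two before it).
So the next tuple is (1215, -47, 44, 53).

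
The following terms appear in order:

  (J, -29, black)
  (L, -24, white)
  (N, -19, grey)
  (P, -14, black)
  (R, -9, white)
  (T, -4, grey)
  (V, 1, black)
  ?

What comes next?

Letter — letters move forward 2 places in the alphabet: J, L, N, P, R, T, V → X.
Second value — +5 each step: -29, -24, -19, -14, -9, -4, 1 → 6.
Shade: repeats black → white → grey, so black, white, grey, black, white, grey, black → white.
So the next term is (X, 6, white).

(X, 6, white)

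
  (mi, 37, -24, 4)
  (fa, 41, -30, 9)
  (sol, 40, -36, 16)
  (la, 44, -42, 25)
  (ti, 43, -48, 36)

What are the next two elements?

For the note, runs through the solfège scale do→ti: mi, fa, sol, la, ti → do → re.
Second slot: alternating steps +4, −1, +4, −1, …; 37, 41, 40, 44, 43 → 47 → 46.
Third slot goes -24, -30, -36, -42, -48 → -54 → -60 (−6 each step).
For the fourth slot, perfect squares: 2², 3², 4², …: 4, 9, 16, 25, 36 → 49 → 64.
Putting the parts together: (do, 47, -54, 49) and then (re, 46, -60, 64).

(do, 47, -54, 49), (re, 46, -60, 64)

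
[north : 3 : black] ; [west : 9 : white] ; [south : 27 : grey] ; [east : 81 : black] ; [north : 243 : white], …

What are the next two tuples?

Direction: repeats north → west → south → east; north, west, south, east, north → west → south.
For the second coordinate, ×3 each step: 3, 9, 27, 81, 243 → 729 → 2187.
Shade goes black, white, grey, black, white → grey → black (repeats black → white → grey).
Putting the parts together: [west : 729 : grey] and then [south : 2187 : black].

[west : 729 : grey], [south : 2187 : black]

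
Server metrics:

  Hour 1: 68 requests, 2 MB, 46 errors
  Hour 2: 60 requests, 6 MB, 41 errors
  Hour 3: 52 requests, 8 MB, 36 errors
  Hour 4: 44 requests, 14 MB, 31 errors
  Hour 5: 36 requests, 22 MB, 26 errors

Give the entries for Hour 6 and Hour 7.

28 requests, 36 MB, 21 errors; 20 requests, 58 MB, 16 errors

Requests: −8 each step, so 68, 60, 52, 44, 36 → 28 → 20.
MB — each term is the sum of the two before it: 2, 6, 8, 14, 22 → 36 → 58.
For the errors, −5 each step: 46, 41, 36, 31, 26 → 21 → 16.
So the next two lines are 28 requests, 36 MB, 21 errors and 20 requests, 58 MB, 16 errors.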